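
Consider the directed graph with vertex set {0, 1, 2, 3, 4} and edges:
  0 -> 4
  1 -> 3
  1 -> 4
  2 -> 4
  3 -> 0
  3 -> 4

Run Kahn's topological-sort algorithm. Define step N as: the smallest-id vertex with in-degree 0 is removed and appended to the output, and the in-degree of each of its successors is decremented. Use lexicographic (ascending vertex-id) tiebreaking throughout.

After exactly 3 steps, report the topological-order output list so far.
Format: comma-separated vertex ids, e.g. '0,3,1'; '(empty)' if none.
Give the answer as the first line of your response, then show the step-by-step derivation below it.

1,2,3

step 1: output 1; order=[1]; indeg=(1,0,0,0,3)
step 2: output 2; order=[1,2]; indeg=(1,0,0,0,2)
step 3: output 3; order=[1,2,3]; indeg=(0,0,0,0,1)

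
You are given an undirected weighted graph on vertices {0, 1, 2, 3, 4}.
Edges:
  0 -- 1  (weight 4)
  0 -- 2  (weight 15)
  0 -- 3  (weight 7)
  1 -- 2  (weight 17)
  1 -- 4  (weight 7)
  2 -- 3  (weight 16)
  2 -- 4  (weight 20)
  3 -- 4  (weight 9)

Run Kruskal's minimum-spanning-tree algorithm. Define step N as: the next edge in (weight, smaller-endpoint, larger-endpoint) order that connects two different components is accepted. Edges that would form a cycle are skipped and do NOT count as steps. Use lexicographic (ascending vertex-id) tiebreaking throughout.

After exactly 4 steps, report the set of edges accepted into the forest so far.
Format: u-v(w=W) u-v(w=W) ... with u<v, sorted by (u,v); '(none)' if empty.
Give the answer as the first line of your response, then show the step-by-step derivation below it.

0-1(w=4) 0-2(w=15) 0-3(w=7) 1-4(w=7)

step 1: add edge 0-1 (w=4); MST = {0-1(w=4)}
step 2: add edge 0-3 (w=7); MST = {0-1(w=4) 0-3(w=7)}
step 3: add edge 1-4 (w=7); MST = {0-1(w=4) 0-3(w=7) 1-4(w=7)}
step 4: add edge 0-2 (w=15); MST = {0-1(w=4) 0-2(w=15) 0-3(w=7) 1-4(w=7)}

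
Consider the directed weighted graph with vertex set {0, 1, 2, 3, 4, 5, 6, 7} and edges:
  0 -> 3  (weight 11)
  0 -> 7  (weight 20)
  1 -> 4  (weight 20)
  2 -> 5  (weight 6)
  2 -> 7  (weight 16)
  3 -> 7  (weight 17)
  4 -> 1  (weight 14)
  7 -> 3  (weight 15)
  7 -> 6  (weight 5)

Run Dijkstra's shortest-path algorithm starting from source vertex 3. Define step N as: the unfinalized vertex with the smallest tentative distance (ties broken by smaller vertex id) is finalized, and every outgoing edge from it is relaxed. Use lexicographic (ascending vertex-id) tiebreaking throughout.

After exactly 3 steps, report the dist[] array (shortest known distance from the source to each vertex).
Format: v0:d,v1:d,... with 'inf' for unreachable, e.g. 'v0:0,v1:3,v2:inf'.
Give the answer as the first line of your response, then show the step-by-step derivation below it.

v0:inf,v1:inf,v2:inf,v3:0,v4:inf,v5:inf,v6:22,v7:17

step 1: dist = v0:inf,v1:inf,v2:inf,v3:0,v4:inf,v5:inf,v6:inf,v7:17
step 2: dist = v0:inf,v1:inf,v2:inf,v3:0,v4:inf,v5:inf,v6:22,v7:17
step 3: dist = v0:inf,v1:inf,v2:inf,v3:0,v4:inf,v5:inf,v6:22,v7:17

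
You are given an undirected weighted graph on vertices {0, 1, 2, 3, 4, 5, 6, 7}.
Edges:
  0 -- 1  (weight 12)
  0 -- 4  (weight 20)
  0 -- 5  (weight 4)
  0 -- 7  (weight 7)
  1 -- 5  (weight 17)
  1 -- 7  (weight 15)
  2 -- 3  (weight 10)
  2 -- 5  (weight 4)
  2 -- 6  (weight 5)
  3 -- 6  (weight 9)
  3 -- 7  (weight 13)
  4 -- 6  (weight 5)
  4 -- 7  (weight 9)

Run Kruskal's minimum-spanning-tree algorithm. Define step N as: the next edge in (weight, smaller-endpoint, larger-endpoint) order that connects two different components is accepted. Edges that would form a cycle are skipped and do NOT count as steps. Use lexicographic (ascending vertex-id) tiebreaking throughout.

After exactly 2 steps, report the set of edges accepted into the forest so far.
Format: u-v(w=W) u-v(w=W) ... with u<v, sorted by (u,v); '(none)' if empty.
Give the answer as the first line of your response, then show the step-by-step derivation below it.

0-5(w=4) 2-5(w=4)

step 1: add edge 0-5 (w=4); MST = {0-5(w=4)}
step 2: add edge 2-5 (w=4); MST = {0-5(w=4) 2-5(w=4)}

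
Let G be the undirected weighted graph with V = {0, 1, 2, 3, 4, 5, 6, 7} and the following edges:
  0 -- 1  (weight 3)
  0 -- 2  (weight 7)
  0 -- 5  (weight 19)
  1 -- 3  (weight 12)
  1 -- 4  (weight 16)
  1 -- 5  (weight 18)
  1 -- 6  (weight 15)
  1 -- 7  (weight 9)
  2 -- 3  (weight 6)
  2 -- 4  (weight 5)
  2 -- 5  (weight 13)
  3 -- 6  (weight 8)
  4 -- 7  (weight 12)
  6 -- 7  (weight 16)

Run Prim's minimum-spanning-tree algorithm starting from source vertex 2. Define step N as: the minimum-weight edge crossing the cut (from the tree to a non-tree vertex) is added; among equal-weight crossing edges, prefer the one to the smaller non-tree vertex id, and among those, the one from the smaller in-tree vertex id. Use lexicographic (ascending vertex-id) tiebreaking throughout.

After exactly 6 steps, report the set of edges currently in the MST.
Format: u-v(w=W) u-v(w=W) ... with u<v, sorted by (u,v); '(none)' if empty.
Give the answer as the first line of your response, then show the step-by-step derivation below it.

0-1(w=3) 0-2(w=7) 1-7(w=9) 2-3(w=6) 2-4(w=5) 3-6(w=8)

step 1: add edge 2-4 (w=5); MST = {2-4(w=5)}
step 2: add edge 2-3 (w=6); MST = {2-3(w=6) 2-4(w=5)}
step 3: add edge 0-2 (w=7); MST = {0-2(w=7) 2-3(w=6) 2-4(w=5)}
step 4: add edge 0-1 (w=3); MST = {0-1(w=3) 0-2(w=7) 2-3(w=6) 2-4(w=5)}
step 5: add edge 3-6 (w=8); MST = {0-1(w=3) 0-2(w=7) 2-3(w=6) 2-4(w=5) 3-6(w=8)}
step 6: add edge 1-7 (w=9); MST = {0-1(w=3) 0-2(w=7) 1-7(w=9) 2-3(w=6) 2-4(w=5) 3-6(w=8)}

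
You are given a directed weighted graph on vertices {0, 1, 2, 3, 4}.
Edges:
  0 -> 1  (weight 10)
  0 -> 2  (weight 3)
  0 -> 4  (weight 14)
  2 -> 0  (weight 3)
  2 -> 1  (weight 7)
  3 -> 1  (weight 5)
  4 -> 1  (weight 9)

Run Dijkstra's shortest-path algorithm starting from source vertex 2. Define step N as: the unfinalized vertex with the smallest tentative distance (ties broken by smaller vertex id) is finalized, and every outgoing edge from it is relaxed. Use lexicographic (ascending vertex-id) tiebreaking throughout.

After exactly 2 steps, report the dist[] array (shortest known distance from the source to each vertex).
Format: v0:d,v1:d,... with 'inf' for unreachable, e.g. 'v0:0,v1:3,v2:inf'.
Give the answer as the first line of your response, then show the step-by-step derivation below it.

v0:3,v1:7,v2:0,v3:inf,v4:17

step 1: dist = v0:3,v1:7,v2:0,v3:inf,v4:inf
step 2: dist = v0:3,v1:7,v2:0,v3:inf,v4:17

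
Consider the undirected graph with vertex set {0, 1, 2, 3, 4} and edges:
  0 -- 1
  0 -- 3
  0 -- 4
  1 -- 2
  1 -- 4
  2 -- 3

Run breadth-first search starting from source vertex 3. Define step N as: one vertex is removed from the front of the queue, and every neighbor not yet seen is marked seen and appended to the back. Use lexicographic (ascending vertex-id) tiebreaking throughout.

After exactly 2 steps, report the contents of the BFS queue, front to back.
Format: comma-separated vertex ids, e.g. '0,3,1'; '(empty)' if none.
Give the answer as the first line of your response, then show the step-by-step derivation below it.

2,1,4

step 1: dequeue 3; queue=[0,2]; order=3
step 2: dequeue 0; queue=[2,1,4]; order=3,0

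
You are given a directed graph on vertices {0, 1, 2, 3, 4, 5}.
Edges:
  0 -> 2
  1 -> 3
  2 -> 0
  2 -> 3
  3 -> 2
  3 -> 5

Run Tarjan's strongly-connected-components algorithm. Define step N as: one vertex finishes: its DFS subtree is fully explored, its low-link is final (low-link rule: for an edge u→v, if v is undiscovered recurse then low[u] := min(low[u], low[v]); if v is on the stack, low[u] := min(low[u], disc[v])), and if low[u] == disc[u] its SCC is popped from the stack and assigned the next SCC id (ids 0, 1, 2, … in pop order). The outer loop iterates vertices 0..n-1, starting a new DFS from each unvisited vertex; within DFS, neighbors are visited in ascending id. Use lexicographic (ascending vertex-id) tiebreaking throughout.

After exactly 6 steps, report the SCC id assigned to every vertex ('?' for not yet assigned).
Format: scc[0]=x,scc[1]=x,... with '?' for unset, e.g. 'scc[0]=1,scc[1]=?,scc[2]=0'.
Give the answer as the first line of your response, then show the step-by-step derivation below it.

scc[0]=1,scc[1]=2,scc[2]=1,scc[3]=1,scc[4]=3,scc[5]=0

step 1: low=(low[0]=0,low[1]=?,low[2]=0,low[3]=1,low[4]=?,low[5]=3); scc=(scc[0]=?,scc[1]=?,scc[2]=?,scc[3]=?,scc[4]=?,scc[5]=0)
step 2: low=(low[0]=0,low[1]=?,low[2]=0,low[3]=1,low[4]=?,low[5]=3); scc=(scc[0]=?,scc[1]=?,scc[2]=?,scc[3]=?,scc[4]=?,scc[5]=0)
step 3: low=(low[0]=0,low[1]=?,low[2]=0,low[3]=1,low[4]=?,low[5]=3); scc=(scc[0]=?,scc[1]=?,scc[2]=?,scc[3]=?,scc[4]=?,scc[5]=0)
step 4: low=(low[0]=0,low[1]=?,low[2]=0,low[3]=1,low[4]=?,low[5]=3); scc=(scc[0]=1,scc[1]=?,scc[2]=1,scc[3]=1,scc[4]=?,scc[5]=0)
step 5: low=(low[0]=0,low[1]=4,low[2]=0,low[3]=1,low[4]=?,low[5]=3); scc=(scc[0]=1,scc[1]=2,scc[2]=1,scc[3]=1,scc[4]=?,scc[5]=0)
step 6: low=(low[0]=0,low[1]=4,low[2]=0,low[3]=1,low[4]=5,low[5]=3); scc=(scc[0]=1,scc[1]=2,scc[2]=1,scc[3]=1,scc[4]=3,scc[5]=0)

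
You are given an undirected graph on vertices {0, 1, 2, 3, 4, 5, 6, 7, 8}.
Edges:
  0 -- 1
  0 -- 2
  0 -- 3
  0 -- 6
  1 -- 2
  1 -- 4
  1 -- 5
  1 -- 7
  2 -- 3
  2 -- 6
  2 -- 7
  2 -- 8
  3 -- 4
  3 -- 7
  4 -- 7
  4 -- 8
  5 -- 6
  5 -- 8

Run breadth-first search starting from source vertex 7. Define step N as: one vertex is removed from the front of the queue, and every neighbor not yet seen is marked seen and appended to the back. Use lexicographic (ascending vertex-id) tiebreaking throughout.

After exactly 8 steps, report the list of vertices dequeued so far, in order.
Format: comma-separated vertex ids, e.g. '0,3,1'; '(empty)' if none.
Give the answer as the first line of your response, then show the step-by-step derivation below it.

7,1,2,3,4,0,5,6

step 1: dequeue 7; queue=[1,2,3,4]; order=7
step 2: dequeue 1; queue=[2,3,4,0,5]; order=7,1
step 3: dequeue 2; queue=[3,4,0,5,6,8]; order=7,1,2
step 4: dequeue 3; queue=[4,0,5,6,8]; order=7,1,2,3
step 5: dequeue 4; queue=[0,5,6,8]; order=7,1,2,3,4
step 6: dequeue 0; queue=[5,6,8]; order=7,1,2,3,4,0
step 7: dequeue 5; queue=[6,8]; order=7,1,2,3,4,0,5
step 8: dequeue 6; queue=[8]; order=7,1,2,3,4,0,5,6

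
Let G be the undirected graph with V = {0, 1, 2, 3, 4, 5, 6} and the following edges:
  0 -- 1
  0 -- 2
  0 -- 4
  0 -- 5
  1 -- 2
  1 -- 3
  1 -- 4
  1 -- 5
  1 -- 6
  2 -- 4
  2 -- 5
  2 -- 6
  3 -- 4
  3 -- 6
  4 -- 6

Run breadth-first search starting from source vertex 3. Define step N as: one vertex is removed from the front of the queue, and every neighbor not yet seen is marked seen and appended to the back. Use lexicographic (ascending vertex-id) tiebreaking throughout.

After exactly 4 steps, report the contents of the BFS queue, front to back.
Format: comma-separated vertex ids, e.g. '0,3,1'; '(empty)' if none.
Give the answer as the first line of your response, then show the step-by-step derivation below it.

0,2,5

step 1: dequeue 3; queue=[1,4,6]; order=3
step 2: dequeue 1; queue=[4,6,0,2,5]; order=3,1
step 3: dequeue 4; queue=[6,0,2,5]; order=3,1,4
step 4: dequeue 6; queue=[0,2,5]; order=3,1,4,6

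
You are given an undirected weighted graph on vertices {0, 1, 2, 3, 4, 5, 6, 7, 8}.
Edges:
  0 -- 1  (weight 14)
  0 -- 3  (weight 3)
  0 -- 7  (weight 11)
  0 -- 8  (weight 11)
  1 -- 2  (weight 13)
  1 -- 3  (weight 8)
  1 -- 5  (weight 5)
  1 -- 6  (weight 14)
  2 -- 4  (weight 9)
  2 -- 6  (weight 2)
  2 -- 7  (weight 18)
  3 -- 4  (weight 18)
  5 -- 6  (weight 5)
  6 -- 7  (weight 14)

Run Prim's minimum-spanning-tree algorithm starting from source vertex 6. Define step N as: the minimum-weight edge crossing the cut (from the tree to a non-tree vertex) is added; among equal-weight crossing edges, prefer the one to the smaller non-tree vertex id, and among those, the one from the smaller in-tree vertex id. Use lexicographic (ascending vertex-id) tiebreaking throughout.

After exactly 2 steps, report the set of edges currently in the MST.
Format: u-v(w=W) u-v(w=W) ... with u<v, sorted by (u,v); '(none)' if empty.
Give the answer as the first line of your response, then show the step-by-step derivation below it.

2-6(w=2) 5-6(w=5)

step 1: add edge 2-6 (w=2); MST = {2-6(w=2)}
step 2: add edge 5-6 (w=5); MST = {2-6(w=2) 5-6(w=5)}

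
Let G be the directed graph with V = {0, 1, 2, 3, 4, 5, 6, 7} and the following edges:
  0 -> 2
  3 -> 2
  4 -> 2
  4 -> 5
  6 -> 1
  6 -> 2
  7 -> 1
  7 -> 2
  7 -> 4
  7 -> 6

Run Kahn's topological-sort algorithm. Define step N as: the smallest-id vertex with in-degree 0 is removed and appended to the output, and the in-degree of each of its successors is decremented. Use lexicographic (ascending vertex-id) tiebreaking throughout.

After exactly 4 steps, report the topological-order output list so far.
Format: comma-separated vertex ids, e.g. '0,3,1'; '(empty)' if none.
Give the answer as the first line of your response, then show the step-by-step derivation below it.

0,3,7,4

step 1: output 0; order=[0]; indeg=(0,2,4,0,1,1,1,0)
step 2: output 3; order=[0,3]; indeg=(0,2,3,0,1,1,1,0)
step 3: output 7; order=[0,3,7]; indeg=(0,1,2,0,0,1,0,0)
step 4: output 4; order=[0,3,7,4]; indeg=(0,1,1,0,0,0,0,0)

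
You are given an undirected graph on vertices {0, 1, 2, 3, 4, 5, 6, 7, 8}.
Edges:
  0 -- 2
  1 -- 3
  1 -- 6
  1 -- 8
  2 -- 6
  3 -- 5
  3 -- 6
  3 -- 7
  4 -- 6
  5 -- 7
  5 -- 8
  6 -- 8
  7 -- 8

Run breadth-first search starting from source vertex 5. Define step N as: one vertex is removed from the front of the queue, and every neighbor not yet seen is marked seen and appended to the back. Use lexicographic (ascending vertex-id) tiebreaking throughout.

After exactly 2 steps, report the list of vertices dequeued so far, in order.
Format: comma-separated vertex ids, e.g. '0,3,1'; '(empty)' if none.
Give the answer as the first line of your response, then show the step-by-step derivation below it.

5,3

step 1: dequeue 5; queue=[3,7,8]; order=5
step 2: dequeue 3; queue=[7,8,1,6]; order=5,3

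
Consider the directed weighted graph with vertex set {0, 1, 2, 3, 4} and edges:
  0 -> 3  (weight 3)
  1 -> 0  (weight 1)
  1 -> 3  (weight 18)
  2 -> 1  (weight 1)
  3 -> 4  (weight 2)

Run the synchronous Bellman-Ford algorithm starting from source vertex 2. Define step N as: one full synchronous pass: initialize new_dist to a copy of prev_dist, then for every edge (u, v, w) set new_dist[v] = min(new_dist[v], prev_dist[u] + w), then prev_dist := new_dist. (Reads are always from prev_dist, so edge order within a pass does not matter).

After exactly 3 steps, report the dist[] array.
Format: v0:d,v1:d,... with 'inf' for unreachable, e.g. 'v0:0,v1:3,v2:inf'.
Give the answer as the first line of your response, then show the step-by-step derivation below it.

v0:2,v1:1,v2:0,v3:5,v4:21

step 1: dist = v0:inf,v1:1,v2:0,v3:inf,v4:inf
step 2: dist = v0:2,v1:1,v2:0,v3:19,v4:inf
step 3: dist = v0:2,v1:1,v2:0,v3:5,v4:21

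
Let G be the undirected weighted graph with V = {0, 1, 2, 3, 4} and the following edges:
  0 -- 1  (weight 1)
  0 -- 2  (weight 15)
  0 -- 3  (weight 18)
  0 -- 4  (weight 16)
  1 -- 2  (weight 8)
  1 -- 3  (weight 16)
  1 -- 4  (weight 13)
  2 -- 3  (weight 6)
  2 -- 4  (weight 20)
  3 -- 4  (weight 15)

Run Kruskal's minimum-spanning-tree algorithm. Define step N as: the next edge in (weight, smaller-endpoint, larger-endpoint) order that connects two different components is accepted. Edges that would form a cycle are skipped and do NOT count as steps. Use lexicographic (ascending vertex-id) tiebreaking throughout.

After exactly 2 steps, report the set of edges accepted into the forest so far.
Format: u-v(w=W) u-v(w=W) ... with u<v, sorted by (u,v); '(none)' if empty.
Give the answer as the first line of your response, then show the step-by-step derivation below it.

0-1(w=1) 2-3(w=6)

step 1: add edge 0-1 (w=1); MST = {0-1(w=1)}
step 2: add edge 2-3 (w=6); MST = {0-1(w=1) 2-3(w=6)}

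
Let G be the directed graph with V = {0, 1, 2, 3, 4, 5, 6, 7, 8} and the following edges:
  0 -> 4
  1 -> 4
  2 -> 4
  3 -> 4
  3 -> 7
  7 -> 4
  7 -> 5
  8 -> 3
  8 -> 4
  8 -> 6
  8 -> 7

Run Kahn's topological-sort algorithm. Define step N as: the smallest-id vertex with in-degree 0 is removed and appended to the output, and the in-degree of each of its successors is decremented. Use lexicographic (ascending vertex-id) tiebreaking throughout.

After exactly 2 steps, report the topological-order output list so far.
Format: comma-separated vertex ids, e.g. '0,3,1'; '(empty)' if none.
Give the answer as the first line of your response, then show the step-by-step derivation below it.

0,1

step 1: output 0; order=[0]; indeg=(0,0,0,1,5,1,1,2,0)
step 2: output 1; order=[0,1]; indeg=(0,0,0,1,4,1,1,2,0)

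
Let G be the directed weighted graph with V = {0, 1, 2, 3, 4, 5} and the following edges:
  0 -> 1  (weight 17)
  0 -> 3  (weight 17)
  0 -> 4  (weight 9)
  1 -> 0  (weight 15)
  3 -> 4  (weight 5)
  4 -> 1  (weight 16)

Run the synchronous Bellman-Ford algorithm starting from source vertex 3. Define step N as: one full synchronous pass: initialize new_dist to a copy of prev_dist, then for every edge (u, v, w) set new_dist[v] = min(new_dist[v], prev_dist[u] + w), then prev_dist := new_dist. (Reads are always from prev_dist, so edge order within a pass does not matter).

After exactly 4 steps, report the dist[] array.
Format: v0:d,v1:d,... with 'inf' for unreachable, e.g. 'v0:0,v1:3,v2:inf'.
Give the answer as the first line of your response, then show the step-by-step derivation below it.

v0:36,v1:21,v2:inf,v3:0,v4:5,v5:inf

step 1: dist = v0:inf,v1:inf,v2:inf,v3:0,v4:5,v5:inf
step 2: dist = v0:inf,v1:21,v2:inf,v3:0,v4:5,v5:inf
step 3: dist = v0:36,v1:21,v2:inf,v3:0,v4:5,v5:inf
step 4: dist = v0:36,v1:21,v2:inf,v3:0,v4:5,v5:inf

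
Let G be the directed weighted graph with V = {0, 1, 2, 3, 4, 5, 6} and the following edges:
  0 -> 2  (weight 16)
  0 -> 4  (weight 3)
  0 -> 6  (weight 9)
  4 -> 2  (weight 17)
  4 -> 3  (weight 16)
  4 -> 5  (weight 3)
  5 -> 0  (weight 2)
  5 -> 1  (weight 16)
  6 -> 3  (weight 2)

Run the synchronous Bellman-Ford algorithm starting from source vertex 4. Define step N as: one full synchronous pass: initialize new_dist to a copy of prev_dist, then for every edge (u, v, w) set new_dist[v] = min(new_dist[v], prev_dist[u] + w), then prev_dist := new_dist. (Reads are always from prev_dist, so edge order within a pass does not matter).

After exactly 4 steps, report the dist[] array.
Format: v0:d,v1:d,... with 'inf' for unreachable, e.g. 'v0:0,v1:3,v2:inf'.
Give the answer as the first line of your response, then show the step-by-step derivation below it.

v0:5,v1:19,v2:17,v3:16,v4:0,v5:3,v6:14

step 1: dist = v0:inf,v1:inf,v2:17,v3:16,v4:0,v5:3,v6:inf
step 2: dist = v0:5,v1:19,v2:17,v3:16,v4:0,v5:3,v6:inf
step 3: dist = v0:5,v1:19,v2:17,v3:16,v4:0,v5:3,v6:14
step 4: dist = v0:5,v1:19,v2:17,v3:16,v4:0,v5:3,v6:14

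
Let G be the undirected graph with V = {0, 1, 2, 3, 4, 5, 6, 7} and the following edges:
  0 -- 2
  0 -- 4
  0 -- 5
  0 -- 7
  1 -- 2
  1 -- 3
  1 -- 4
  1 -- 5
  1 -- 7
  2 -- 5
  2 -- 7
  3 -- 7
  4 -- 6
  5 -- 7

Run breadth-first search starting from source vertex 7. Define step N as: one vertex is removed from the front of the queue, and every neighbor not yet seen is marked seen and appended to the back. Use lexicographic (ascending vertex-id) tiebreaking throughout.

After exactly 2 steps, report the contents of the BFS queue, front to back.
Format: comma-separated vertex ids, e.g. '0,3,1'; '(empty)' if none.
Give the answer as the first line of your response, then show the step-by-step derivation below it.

1,2,3,5,4

step 1: dequeue 7; queue=[0,1,2,3,5]; order=7
step 2: dequeue 0; queue=[1,2,3,5,4]; order=7,0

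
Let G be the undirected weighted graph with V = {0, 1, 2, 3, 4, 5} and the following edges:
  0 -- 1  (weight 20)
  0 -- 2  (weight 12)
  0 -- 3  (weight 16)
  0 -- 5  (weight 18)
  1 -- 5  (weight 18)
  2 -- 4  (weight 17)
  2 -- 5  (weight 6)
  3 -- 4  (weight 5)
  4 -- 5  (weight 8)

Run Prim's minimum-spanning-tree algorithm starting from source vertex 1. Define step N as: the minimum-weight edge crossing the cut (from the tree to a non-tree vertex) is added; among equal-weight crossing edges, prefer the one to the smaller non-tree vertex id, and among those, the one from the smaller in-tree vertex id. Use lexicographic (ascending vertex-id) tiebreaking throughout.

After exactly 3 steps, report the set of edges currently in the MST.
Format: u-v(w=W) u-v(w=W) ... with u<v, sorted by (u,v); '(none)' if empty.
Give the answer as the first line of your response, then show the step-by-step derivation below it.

1-5(w=18) 2-5(w=6) 4-5(w=8)

step 1: add edge 1-5 (w=18); MST = {1-5(w=18)}
step 2: add edge 2-5 (w=6); MST = {1-5(w=18) 2-5(w=6)}
step 3: add edge 4-5 (w=8); MST = {1-5(w=18) 2-5(w=6) 4-5(w=8)}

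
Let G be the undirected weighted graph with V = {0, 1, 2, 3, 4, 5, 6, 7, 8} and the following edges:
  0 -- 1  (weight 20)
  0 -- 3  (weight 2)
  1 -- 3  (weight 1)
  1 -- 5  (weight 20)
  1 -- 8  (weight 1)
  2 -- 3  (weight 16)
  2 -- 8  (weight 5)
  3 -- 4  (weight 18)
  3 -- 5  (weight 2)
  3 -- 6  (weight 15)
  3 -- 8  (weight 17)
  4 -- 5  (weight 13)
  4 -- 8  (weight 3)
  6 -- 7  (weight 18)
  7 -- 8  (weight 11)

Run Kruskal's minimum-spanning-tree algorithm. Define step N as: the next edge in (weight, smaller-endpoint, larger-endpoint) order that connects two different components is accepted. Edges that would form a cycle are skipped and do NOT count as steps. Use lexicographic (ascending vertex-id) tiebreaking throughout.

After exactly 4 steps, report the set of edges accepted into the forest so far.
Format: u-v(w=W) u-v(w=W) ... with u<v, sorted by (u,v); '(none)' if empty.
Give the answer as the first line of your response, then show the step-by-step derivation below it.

0-3(w=2) 1-3(w=1) 1-8(w=1) 3-5(w=2)

step 1: add edge 1-3 (w=1); MST = {1-3(w=1)}
step 2: add edge 1-8 (w=1); MST = {1-3(w=1) 1-8(w=1)}
step 3: add edge 0-3 (w=2); MST = {0-3(w=2) 1-3(w=1) 1-8(w=1)}
step 4: add edge 3-5 (w=2); MST = {0-3(w=2) 1-3(w=1) 1-8(w=1) 3-5(w=2)}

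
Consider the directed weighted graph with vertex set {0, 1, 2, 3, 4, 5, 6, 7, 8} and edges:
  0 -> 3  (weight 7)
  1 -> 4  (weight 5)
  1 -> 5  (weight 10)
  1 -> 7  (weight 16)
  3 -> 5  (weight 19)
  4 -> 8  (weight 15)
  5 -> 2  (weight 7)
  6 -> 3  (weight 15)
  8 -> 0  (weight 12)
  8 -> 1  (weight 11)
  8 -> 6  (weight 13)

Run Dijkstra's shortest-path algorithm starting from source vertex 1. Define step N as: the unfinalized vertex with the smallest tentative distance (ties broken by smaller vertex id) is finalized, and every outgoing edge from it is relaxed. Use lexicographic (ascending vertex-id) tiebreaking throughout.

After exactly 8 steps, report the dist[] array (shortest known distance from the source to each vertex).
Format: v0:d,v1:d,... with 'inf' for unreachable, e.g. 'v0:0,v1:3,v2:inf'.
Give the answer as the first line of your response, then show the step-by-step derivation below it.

v0:32,v1:0,v2:17,v3:39,v4:5,v5:10,v6:33,v7:16,v8:20

step 1: dist = v0:inf,v1:0,v2:inf,v3:inf,v4:5,v5:10,v6:inf,v7:16,v8:inf
step 2: dist = v0:inf,v1:0,v2:inf,v3:inf,v4:5,v5:10,v6:inf,v7:16,v8:20
step 3: dist = v0:inf,v1:0,v2:17,v3:inf,v4:5,v5:10,v6:inf,v7:16,v8:20
step 4: dist = v0:inf,v1:0,v2:17,v3:inf,v4:5,v5:10,v6:inf,v7:16,v8:20
step 5: dist = v0:inf,v1:0,v2:17,v3:inf,v4:5,v5:10,v6:inf,v7:16,v8:20
step 6: dist = v0:32,v1:0,v2:17,v3:inf,v4:5,v5:10,v6:33,v7:16,v8:20
step 7: dist = v0:32,v1:0,v2:17,v3:39,v4:5,v5:10,v6:33,v7:16,v8:20
step 8: dist = v0:32,v1:0,v2:17,v3:39,v4:5,v5:10,v6:33,v7:16,v8:20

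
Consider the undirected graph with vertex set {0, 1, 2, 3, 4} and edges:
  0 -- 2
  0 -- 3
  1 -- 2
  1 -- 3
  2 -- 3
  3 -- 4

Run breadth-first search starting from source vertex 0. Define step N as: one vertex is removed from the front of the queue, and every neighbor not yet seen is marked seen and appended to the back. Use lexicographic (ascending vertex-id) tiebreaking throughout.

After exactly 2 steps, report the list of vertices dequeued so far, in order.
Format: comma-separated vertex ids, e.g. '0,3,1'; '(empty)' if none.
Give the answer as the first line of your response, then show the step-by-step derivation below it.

0,2

step 1: dequeue 0; queue=[2,3]; order=0
step 2: dequeue 2; queue=[3,1]; order=0,2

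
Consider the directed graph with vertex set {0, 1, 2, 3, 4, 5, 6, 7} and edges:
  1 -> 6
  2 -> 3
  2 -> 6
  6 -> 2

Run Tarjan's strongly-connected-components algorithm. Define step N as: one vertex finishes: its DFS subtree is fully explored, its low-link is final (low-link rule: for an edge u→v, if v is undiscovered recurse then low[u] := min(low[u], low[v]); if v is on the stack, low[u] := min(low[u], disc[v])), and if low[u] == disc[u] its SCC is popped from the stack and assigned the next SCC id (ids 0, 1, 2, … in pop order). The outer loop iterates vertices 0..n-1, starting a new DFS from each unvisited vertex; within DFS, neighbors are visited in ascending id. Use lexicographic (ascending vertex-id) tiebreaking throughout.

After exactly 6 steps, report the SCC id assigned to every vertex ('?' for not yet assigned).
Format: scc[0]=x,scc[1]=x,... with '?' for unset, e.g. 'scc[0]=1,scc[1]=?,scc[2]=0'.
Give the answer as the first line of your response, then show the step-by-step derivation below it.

scc[0]=0,scc[1]=3,scc[2]=2,scc[3]=1,scc[4]=4,scc[5]=?,scc[6]=2,scc[7]=?

step 1: low=(low[0]=0,low[1]=?,low[2]=?,low[3]=?,low[4]=?,low[5]=?,low[6]=?,low[7]=?); scc=(scc[0]=0,scc[1]=?,scc[2]=?,scc[3]=?,scc[4]=?,scc[5]=?,scc[6]=?,scc[7]=?)
step 2: low=(low[0]=0,low[1]=1,low[2]=3,low[3]=4,low[4]=?,low[5]=?,low[6]=2,low[7]=?); scc=(scc[0]=0,scc[1]=?,scc[2]=?,scc[3]=1,scc[4]=?,scc[5]=?,scc[6]=?,scc[7]=?)
step 3: low=(low[0]=0,low[1]=1,low[2]=2,low[3]=4,low[4]=?,low[5]=?,low[6]=2,low[7]=?); scc=(scc[0]=0,scc[1]=?,scc[2]=?,scc[3]=1,scc[4]=?,scc[5]=?,scc[6]=?,scc[7]=?)
step 4: low=(low[0]=0,low[1]=1,low[2]=2,low[3]=4,low[4]=?,low[5]=?,low[6]=2,low[7]=?); scc=(scc[0]=0,scc[1]=?,scc[2]=2,scc[3]=1,scc[4]=?,scc[5]=?,scc[6]=2,scc[7]=?)
step 5: low=(low[0]=0,low[1]=1,low[2]=2,low[3]=4,low[4]=?,low[5]=?,low[6]=2,low[7]=?); scc=(scc[0]=0,scc[1]=3,scc[2]=2,scc[3]=1,scc[4]=?,scc[5]=?,scc[6]=2,scc[7]=?)
step 6: low=(low[0]=0,low[1]=1,low[2]=2,low[3]=4,low[4]=5,low[5]=?,low[6]=2,low[7]=?); scc=(scc[0]=0,scc[1]=3,scc[2]=2,scc[3]=1,scc[4]=4,scc[5]=?,scc[6]=2,scc[7]=?)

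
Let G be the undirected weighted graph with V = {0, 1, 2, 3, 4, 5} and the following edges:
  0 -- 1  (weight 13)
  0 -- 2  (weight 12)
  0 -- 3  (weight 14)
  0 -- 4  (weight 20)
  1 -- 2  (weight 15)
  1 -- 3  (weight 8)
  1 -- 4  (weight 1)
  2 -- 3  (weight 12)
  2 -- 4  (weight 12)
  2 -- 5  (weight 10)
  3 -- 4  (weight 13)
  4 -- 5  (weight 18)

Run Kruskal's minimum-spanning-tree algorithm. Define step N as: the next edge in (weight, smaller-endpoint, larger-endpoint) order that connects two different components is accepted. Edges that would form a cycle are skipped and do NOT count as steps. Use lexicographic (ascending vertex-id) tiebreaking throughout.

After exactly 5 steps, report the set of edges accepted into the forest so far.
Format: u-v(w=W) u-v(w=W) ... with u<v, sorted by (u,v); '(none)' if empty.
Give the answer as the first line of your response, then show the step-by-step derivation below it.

0-2(w=12) 1-3(w=8) 1-4(w=1) 2-3(w=12) 2-5(w=10)

step 1: add edge 1-4 (w=1); MST = {1-4(w=1)}
step 2: add edge 1-3 (w=8); MST = {1-3(w=8) 1-4(w=1)}
step 3: add edge 2-5 (w=10); MST = {1-3(w=8) 1-4(w=1) 2-5(w=10)}
step 4: add edge 0-2 (w=12); MST = {0-2(w=12) 1-3(w=8) 1-4(w=1) 2-5(w=10)}
step 5: add edge 2-3 (w=12); MST = {0-2(w=12) 1-3(w=8) 1-4(w=1) 2-3(w=12) 2-5(w=10)}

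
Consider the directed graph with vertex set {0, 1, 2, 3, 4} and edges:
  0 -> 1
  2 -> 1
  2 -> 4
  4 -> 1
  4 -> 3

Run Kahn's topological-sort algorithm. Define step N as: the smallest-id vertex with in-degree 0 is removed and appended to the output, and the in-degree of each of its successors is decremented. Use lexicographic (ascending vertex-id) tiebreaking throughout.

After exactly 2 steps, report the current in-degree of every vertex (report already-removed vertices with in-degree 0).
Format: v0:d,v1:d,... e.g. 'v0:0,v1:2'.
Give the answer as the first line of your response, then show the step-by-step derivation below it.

v0:0,v1:1,v2:0,v3:1,v4:0

step 1: output 0; order=[0]; indeg=(0,2,0,1,1)
step 2: output 2; order=[0,2]; indeg=(0,1,0,1,0)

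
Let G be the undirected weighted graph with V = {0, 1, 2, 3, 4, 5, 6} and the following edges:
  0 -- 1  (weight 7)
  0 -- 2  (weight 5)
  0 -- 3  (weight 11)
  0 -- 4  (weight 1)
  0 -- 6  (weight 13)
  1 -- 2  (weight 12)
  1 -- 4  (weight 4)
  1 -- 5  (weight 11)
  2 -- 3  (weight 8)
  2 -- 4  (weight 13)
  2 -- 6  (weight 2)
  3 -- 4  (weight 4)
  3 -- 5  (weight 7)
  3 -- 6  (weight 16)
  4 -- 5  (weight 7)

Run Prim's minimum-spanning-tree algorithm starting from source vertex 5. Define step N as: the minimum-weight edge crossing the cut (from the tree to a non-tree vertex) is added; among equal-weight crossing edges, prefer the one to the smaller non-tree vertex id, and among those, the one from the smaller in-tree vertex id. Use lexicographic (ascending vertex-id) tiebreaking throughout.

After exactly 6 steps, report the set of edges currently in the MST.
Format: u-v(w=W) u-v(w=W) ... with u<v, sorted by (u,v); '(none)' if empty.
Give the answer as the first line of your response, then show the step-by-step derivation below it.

0-2(w=5) 0-4(w=1) 1-4(w=4) 2-6(w=2) 3-4(w=4) 3-5(w=7)

step 1: add edge 3-5 (w=7); MST = {3-5(w=7)}
step 2: add edge 3-4 (w=4); MST = {3-4(w=4) 3-5(w=7)}
step 3: add edge 0-4 (w=1); MST = {0-4(w=1) 3-4(w=4) 3-5(w=7)}
step 4: add edge 1-4 (w=4); MST = {0-4(w=1) 1-4(w=4) 3-4(w=4) 3-5(w=7)}
step 5: add edge 0-2 (w=5); MST = {0-2(w=5) 0-4(w=1) 1-4(w=4) 3-4(w=4) 3-5(w=7)}
step 6: add edge 2-6 (w=2); MST = {0-2(w=5) 0-4(w=1) 1-4(w=4) 2-6(w=2) 3-4(w=4) 3-5(w=7)}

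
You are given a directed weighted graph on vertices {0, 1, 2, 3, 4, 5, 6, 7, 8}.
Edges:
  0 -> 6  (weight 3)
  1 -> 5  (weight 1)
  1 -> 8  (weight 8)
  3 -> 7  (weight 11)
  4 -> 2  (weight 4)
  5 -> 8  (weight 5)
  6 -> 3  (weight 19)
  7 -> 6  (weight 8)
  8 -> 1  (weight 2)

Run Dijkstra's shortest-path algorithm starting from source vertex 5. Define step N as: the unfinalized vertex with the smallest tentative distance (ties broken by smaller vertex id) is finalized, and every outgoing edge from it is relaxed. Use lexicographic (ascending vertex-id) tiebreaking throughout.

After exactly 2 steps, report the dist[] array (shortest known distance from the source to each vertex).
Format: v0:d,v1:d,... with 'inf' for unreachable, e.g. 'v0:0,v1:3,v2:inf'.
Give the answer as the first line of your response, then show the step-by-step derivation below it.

v0:inf,v1:7,v2:inf,v3:inf,v4:inf,v5:0,v6:inf,v7:inf,v8:5

step 1: dist = v0:inf,v1:inf,v2:inf,v3:inf,v4:inf,v5:0,v6:inf,v7:inf,v8:5
step 2: dist = v0:inf,v1:7,v2:inf,v3:inf,v4:inf,v5:0,v6:inf,v7:inf,v8:5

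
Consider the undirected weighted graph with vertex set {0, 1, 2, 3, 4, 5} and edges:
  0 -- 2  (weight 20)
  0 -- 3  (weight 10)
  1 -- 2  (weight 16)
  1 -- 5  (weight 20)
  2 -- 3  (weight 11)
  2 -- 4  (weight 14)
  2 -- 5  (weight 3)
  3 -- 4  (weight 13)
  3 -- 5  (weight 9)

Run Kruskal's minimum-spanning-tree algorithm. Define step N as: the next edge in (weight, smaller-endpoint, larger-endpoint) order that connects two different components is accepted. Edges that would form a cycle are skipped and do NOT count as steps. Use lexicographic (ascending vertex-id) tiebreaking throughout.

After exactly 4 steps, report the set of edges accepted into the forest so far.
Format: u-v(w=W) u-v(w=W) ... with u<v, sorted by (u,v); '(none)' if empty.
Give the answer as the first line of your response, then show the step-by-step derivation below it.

0-3(w=10) 2-5(w=3) 3-4(w=13) 3-5(w=9)

step 1: add edge 2-5 (w=3); MST = {2-5(w=3)}
step 2: add edge 3-5 (w=9); MST = {2-5(w=3) 3-5(w=9)}
step 3: add edge 0-3 (w=10); MST = {0-3(w=10) 2-5(w=3) 3-5(w=9)}
step 4: add edge 3-4 (w=13); MST = {0-3(w=10) 2-5(w=3) 3-4(w=13) 3-5(w=9)}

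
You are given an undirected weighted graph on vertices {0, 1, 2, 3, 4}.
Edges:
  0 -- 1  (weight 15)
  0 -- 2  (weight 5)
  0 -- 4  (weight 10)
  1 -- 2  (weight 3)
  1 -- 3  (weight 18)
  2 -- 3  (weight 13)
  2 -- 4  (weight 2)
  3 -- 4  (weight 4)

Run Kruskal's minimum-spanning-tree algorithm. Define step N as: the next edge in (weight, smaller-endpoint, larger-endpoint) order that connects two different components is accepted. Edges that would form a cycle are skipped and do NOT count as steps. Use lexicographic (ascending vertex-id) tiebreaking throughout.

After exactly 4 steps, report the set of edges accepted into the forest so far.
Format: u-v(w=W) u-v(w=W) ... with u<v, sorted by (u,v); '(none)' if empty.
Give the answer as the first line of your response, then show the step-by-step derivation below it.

0-2(w=5) 1-2(w=3) 2-4(w=2) 3-4(w=4)

step 1: add edge 2-4 (w=2); MST = {2-4(w=2)}
step 2: add edge 1-2 (w=3); MST = {1-2(w=3) 2-4(w=2)}
step 3: add edge 3-4 (w=4); MST = {1-2(w=3) 2-4(w=2) 3-4(w=4)}
step 4: add edge 0-2 (w=5); MST = {0-2(w=5) 1-2(w=3) 2-4(w=2) 3-4(w=4)}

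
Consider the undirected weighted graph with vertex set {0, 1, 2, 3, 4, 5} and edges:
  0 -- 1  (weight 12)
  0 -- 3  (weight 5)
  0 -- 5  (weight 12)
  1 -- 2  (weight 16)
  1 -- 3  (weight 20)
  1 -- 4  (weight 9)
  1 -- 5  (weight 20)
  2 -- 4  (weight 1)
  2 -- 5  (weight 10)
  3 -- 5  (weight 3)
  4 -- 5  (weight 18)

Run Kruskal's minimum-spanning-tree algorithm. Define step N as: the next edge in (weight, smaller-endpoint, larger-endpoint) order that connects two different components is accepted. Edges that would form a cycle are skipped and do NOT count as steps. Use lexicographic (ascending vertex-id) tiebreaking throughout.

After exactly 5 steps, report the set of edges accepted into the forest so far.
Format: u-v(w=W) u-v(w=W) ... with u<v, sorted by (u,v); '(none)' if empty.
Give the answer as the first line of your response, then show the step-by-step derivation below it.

0-3(w=5) 1-4(w=9) 2-4(w=1) 2-5(w=10) 3-5(w=3)

step 1: add edge 2-4 (w=1); MST = {2-4(w=1)}
step 2: add edge 3-5 (w=3); MST = {2-4(w=1) 3-5(w=3)}
step 3: add edge 0-3 (w=5); MST = {0-3(w=5) 2-4(w=1) 3-5(w=3)}
step 4: add edge 1-4 (w=9); MST = {0-3(w=5) 1-4(w=9) 2-4(w=1) 3-5(w=3)}
step 5: add edge 2-5 (w=10); MST = {0-3(w=5) 1-4(w=9) 2-4(w=1) 2-5(w=10) 3-5(w=3)}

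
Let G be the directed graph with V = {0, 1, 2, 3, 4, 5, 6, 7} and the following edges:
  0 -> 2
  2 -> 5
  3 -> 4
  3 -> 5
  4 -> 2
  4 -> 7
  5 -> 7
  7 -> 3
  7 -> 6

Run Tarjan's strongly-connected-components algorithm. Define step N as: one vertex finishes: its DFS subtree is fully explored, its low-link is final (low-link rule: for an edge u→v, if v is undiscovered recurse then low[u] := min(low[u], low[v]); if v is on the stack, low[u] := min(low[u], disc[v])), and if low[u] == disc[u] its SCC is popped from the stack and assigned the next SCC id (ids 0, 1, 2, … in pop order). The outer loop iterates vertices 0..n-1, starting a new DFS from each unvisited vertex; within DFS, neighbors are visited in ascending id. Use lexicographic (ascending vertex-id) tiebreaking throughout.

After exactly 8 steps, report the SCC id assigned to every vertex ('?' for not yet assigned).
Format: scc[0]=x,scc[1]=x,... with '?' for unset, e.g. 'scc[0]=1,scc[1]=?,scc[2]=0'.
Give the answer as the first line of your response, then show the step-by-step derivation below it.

scc[0]=2,scc[1]=3,scc[2]=1,scc[3]=1,scc[4]=1,scc[5]=1,scc[6]=0,scc[7]=1

step 1: low=(low[0]=0,low[1]=?,low[2]=1,low[3]=4,low[4]=1,low[5]=2,low[6]=?,low[7]=3); scc=(scc[0]=?,scc[1]=?,scc[2]=?,scc[3]=?,scc[4]=?,scc[5]=?,scc[6]=?,scc[7]=?)
step 2: low=(low[0]=0,low[1]=?,low[2]=1,low[3]=1,low[4]=1,low[5]=2,low[6]=?,low[7]=3); scc=(scc[0]=?,scc[1]=?,scc[2]=?,scc[3]=?,scc[4]=?,scc[5]=?,scc[6]=?,scc[7]=?)
step 3: low=(low[0]=0,low[1]=?,low[2]=1,low[3]=1,low[4]=1,low[5]=2,low[6]=6,low[7]=1); scc=(scc[0]=?,scc[1]=?,scc[2]=?,scc[3]=?,scc[4]=?,scc[5]=?,scc[6]=0,scc[7]=?)
step 4: low=(low[0]=0,low[1]=?,low[2]=1,low[3]=1,low[4]=1,low[5]=2,low[6]=6,low[7]=1); scc=(scc[0]=?,scc[1]=?,scc[2]=?,scc[3]=?,scc[4]=?,scc[5]=?,scc[6]=0,scc[7]=?)
step 5: low=(low[0]=0,low[1]=?,low[2]=1,low[3]=1,low[4]=1,low[5]=1,low[6]=6,low[7]=1); scc=(scc[0]=?,scc[1]=?,scc[2]=?,scc[3]=?,scc[4]=?,scc[5]=?,scc[6]=0,scc[7]=?)
step 6: low=(low[0]=0,low[1]=?,low[2]=1,low[3]=1,low[4]=1,low[5]=1,low[6]=6,low[7]=1); scc=(scc[0]=?,scc[1]=?,scc[2]=1,scc[3]=1,scc[4]=1,scc[5]=1,scc[6]=0,scc[7]=1)
step 7: low=(low[0]=0,low[1]=?,low[2]=1,low[3]=1,low[4]=1,low[5]=1,low[6]=6,low[7]=1); scc=(scc[0]=2,scc[1]=?,scc[2]=1,scc[3]=1,scc[4]=1,scc[5]=1,scc[6]=0,scc[7]=1)
step 8: low=(low[0]=0,low[1]=7,low[2]=1,low[3]=1,low[4]=1,low[5]=1,low[6]=6,low[7]=1); scc=(scc[0]=2,scc[1]=3,scc[2]=1,scc[3]=1,scc[4]=1,scc[5]=1,scc[6]=0,scc[7]=1)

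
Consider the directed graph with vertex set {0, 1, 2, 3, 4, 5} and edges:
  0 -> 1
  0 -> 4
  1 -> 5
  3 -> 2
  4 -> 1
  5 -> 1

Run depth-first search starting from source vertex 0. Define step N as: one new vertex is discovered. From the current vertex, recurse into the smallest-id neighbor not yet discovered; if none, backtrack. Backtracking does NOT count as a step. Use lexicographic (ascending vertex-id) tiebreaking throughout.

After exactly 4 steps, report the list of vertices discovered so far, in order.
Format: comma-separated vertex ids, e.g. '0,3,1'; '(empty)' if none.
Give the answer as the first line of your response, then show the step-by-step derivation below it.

0,1,5,4

step 1: discover 0; path=0; order=0
step 2: discover 1; path=0>1; order=0,1
step 3: discover 5; path=0>1>5; order=0,1,5
step 4: discover 4; path=0>4; order=0,1,5,4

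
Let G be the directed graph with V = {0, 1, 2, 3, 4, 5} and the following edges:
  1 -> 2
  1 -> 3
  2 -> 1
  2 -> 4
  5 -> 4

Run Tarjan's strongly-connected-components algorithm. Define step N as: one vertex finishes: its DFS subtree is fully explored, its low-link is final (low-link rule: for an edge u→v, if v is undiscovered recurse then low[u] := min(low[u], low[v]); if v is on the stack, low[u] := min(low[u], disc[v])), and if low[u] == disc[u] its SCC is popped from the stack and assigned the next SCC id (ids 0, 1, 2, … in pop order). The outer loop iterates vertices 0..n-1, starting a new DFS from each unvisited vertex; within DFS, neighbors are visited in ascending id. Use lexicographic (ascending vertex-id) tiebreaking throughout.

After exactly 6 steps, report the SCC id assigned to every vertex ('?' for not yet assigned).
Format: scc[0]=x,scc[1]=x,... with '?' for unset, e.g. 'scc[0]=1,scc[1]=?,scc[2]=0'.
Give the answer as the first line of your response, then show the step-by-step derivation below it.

scc[0]=0,scc[1]=3,scc[2]=3,scc[3]=2,scc[4]=1,scc[5]=4

step 1: low=(low[0]=0,low[1]=?,low[2]=?,low[3]=?,low[4]=?,low[5]=?); scc=(scc[0]=0,scc[1]=?,scc[2]=?,scc[3]=?,scc[4]=?,scc[5]=?)
step 2: low=(low[0]=0,low[1]=1,low[2]=1,low[3]=?,low[4]=3,low[5]=?); scc=(scc[0]=0,scc[1]=?,scc[2]=?,scc[3]=?,scc[4]=1,scc[5]=?)
step 3: low=(low[0]=0,low[1]=1,low[2]=1,low[3]=?,low[4]=3,low[5]=?); scc=(scc[0]=0,scc[1]=?,scc[2]=?,scc[3]=?,scc[4]=1,scc[5]=?)
step 4: low=(low[0]=0,low[1]=1,low[2]=1,low[3]=4,low[4]=3,low[5]=?); scc=(scc[0]=0,scc[1]=?,scc[2]=?,scc[3]=2,scc[4]=1,scc[5]=?)
step 5: low=(low[0]=0,low[1]=1,low[2]=1,low[3]=4,low[4]=3,low[5]=?); scc=(scc[0]=0,scc[1]=3,scc[2]=3,scc[3]=2,scc[4]=1,scc[5]=?)
step 6: low=(low[0]=0,low[1]=1,low[2]=1,low[3]=4,low[4]=3,low[5]=5); scc=(scc[0]=0,scc[1]=3,scc[2]=3,scc[3]=2,scc[4]=1,scc[5]=4)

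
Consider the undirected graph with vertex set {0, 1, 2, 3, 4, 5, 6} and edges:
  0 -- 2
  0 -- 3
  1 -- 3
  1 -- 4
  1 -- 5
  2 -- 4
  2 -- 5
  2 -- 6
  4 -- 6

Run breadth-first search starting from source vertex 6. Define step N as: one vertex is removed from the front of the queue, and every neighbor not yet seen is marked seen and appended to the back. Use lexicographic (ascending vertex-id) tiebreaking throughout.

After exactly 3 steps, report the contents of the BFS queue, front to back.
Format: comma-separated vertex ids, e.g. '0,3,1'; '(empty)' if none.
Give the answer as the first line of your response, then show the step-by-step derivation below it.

0,5,1

step 1: dequeue 6; queue=[2,4]; order=6
step 2: dequeue 2; queue=[4,0,5]; order=6,2
step 3: dequeue 4; queue=[0,5,1]; order=6,2,4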